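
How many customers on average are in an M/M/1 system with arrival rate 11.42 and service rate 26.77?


ρ = λ/μ = 11.42/26.77 = 0.4266
L = ρ/(1−ρ) = 0.4266/(1 − 0.4266) = 0.4266/0.5734 = 0.7440

Final: 0.7440


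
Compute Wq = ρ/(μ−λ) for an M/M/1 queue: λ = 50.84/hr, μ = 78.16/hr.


ρ = 50.84/78.16 = 0.6505
Wq = ρ/(μ−λ) = 0.6505/(78.16 − 50.84) = 0.6505/27.32 = 0.02381 hr

Final: 0.02381 hr


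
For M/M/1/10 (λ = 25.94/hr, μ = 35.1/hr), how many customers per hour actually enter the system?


ρ = 0.7390; P_K = (1−ρ)ρ^10/(1−ρ^11) = 0.013155
λ_eff = λ(1 − P_K) = 25.94·(1 − 0.013155) = 25.94·0.986845 = 25.5988 /hr

Final: 25.5988 /hr


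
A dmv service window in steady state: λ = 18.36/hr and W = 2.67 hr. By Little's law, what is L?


L = λW = 18.36·2.67 = 49.0212

Final: 49.0212


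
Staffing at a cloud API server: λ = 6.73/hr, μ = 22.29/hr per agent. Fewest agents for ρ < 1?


Stability requires cμ > λ ⇔ c > λ/μ.
λ/μ = 6.73/22.29 = 0.3019
Minimum integer c = ⌊0.3019⌋ + 1 = 1
Check: 1·22.29 = 22.29 > 6.73, while 0·22.29 = 0.00 ≤ 6.73

Final: 1 servers


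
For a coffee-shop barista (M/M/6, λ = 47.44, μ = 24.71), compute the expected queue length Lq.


a = λ/μ = 1.9199; ρ = a/6 = 0.3200
P₀ = 0.146457
Lq = P₀·a^c·ρ / (c!·(1−ρ)²) = 0.146457·50.07623·0.3200/(720·0.46243)
= 0.007048

Final: 0.007048


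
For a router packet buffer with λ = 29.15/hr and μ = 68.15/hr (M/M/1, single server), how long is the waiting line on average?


ρ = 29.15/68.15 = 0.4277
Lq = ρ²/(1−ρ) = 0.1830/0.5723 = 0.3197

Final: 0.3197


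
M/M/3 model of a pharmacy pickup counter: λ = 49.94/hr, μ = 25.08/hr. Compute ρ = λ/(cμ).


ρ = λ/(cμ) = 49.94/(3·25.08) = 49.94/75.24 = 0.6637

Final: 0.6637


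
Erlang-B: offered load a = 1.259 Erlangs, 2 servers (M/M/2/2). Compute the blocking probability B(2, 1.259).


B(c,a) = (a^c/c!) / Σ_{k=0}^{c} a^k/k!
a^2/2! = 0.792540
Σ terms (k=0..2): 1.00000 + 1.25900 + 0.79254 = 3.051540
B = 0.792540/3.051540 = 0.259718

Final: 0.259718


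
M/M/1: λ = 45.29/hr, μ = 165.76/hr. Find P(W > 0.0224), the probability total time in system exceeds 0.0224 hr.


W ~ Exponential(μ−λ) for M/M/1.
μ − λ = 165.76 − 45.29 = 120.4700
P(W > t) = e^{−(μ−λ)t} = e^{−2.6985} = 0.067305

Final: 0.067305


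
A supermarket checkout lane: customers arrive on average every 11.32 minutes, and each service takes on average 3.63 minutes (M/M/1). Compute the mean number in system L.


λ = 60/11.32 = 5.3004 /hr
μ = 60/3.63 = 16.5289 /hr
ρ = λ/μ = 5.3004/16.5289 = 0.3207
L = ρ/(1−ρ) = 0.3207/0.6793 = 0.4720

Final: 0.4720


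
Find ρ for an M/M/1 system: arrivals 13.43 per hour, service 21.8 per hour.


ρ = λ/μ = 13.43/21.8 = 0.6161

Final: 0.6161


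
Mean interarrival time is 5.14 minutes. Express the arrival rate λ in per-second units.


λ = 1/(interarrival time) in consistent units.
1 second = 0.0166667 min, so λ = 0.0166667/5.14 = 0.003243 per second

Final: 0.003243 /sec


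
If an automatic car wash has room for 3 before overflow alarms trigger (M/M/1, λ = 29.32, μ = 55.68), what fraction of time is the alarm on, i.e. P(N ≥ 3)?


ρ = 29.32/55.68 = 0.5266
P(N ≥ n) = ρ^n = 0.5266^3 = 0.146014

Final: 0.146014


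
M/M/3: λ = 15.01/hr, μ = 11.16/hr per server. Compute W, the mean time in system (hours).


a = 1.3450; ρ = 0.4483; P₀ = 0.250971
Lq = P₀·a^c·ρ/(c!(1−ρ)²) = 0.14992
Wq = Lq/λ = 0.14992/15.01 = 0.009988 hr
W = Wq + 1/μ = 0.009988 + 0.08961 = 0.09959 hr

Final: 0.09959 hr


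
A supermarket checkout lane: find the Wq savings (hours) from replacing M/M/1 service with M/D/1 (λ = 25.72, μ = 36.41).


ρ = 25.72/36.41 = 0.7064
Wq(M/M/1) = ρ/(μ−λ) = 0.7064/10.69 = 0.06608 hr
Wq(M/D/1) = ρ/(2(μ−λ)) = 0.03304 hr
Savings = 0.06608 − 0.03304 = 0.03304 hr

Final: 0.03304 hr


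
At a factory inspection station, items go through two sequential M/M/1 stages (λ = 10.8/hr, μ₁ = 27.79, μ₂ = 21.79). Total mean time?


Each node sees arrival rate λ = 10.8/hr (tandem ⇒ throughput preserved).
W₁ = 1/(μ₁−λ) = 1/(27.79−10.8) = 0.05886 hr
W₂ = 1/(μ₂−λ) = 1/(21.79−10.8) = 0.09099 hr
W_total = W₁ + W₂ = 0.05886 + 0.09099 = 0.14985 hr

Final: 0.14985 hr


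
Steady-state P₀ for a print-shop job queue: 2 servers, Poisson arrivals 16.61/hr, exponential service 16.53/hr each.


a = λ/μ = 16.61/16.53 = 1.0048; ρ = a/c = 0.5024
Σ_{k=0}^{1} a^k/k! (terms k=0..1) = 1.00000 + 1.00484 = 2.00484
Tail: a^2/(2!(1−ρ)) = 1.00970/(2·0.4976) = 1.01461
P₀ = 1/(2.00484 + 1.01461) = 1/3.01945 = 0.331186

Final: 0.331186


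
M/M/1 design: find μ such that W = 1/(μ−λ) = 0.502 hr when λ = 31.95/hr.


W = 1/(μ−λ) ⇒ μ − λ = 1/W = 1/0.502 = 1.9920
μ = λ + 1/W = 31.95 + 1.9920 = 33.9420 per hr

Final: 33.9420 /hr


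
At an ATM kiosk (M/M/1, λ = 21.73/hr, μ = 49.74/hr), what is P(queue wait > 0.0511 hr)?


ρ = 21.73/49.74 = 0.4369
P(Wq > t) = ρ·e^{−(μ−λ)t} = 0.4369·e^{−1.4313}
= 0.4369·0.238995 = 0.104410

Final: 0.104410


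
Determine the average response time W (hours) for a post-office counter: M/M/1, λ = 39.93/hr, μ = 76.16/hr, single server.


W = 1/(μ−λ) = 1/(76.16 − 39.93) = 1/36.23 = 0.02760 hr

Final: 0.02760 hr


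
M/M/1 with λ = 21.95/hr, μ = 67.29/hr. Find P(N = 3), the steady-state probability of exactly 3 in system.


ρ = 21.95/67.29 = 0.3262
P_n = (1−ρ)·ρ^n = (1 − 0.3262)·0.3262^3 = 0.6738·0.034710 = 0.023387

Final: 0.023387


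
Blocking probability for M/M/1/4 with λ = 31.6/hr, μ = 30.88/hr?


ρ = λ/μ = 31.6/30.88 = 1.0233
P_K = (1−ρ)ρ^K/(1−ρ^(K+1)) = (-0.02332·1.096577)/(1 − 1.122145)
= -0.025568/-0.122145 = 0.209324

Final: 0.209324


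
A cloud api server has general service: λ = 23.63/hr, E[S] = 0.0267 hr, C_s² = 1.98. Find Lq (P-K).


ρ = λ·E[S] = 23.63·0.0267 = 0.6309
Lq = ρ²(1+C_s²)/(2(1−ρ)) = 0.3981·(1+1.98)/(2·0.3691)
= 0.3981·2.9800/0.7382 = 1.60700

Final: 1.60700


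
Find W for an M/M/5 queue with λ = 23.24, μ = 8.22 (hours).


a = 2.8273; ρ = 0.5655; P₀ = 0.056443
Lq = P₀·a^c·ρ/(c!(1−ρ)²) = 0.25443
Wq = Lq/λ = 0.25443/23.24 = 0.01095 hr
W = Wq + 1/μ = 0.01095 + 0.12165 = 0.13260 hr

Final: 0.13260 hr


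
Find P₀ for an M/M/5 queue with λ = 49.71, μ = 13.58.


a = λ/μ = 49.71/13.58 = 3.6605; ρ = a/c = 0.7321
Σ_{k=0}^{4} a^k/k! (terms k=0..4) = 1.00000 + 3.66053 + 6.69974 + 8.17487 + 7.48109 = 27.01623
Tail: a^5/(5!(1−ρ)) = 657.23391/(120·0.2679) = 20.44447
P₀ = 1/(27.01623 + 20.44447) = 1/47.46069 = 0.021070

Final: 0.021070


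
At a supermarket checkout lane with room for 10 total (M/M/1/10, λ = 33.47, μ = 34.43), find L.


ρ = 33.47/34.43 = 0.9721
L = ρ[1 − (K+1)ρ^K + Kρ^(K+1)] / [(1−ρ)(1−ρ^(K+1))]
Numerator: 0.9721·(1 − 11·0.753680 + 10·0.732665) = 0.035166
Denominator: (0.02788)·(0.267335) = 0.007454
L = 0.035166/0.007454 = 4.7177

Final: 4.7177


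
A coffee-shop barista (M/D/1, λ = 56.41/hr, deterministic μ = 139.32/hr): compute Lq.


ρ = 56.41/139.32 = 0.4049
M/D/1: Lq = ρ²/(2(1−ρ)) = 0.1639/(2·0.5951) = 0.13774

Final: 0.13774


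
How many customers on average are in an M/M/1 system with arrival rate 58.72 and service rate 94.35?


ρ = λ/μ = 58.72/94.35 = 0.6224
L = ρ/(1−ρ) = 0.6224/(1 − 0.6224) = 0.6224/0.3776 = 1.6480

Final: 1.6480


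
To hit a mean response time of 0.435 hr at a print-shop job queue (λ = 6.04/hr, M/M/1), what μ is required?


W = 1/(μ−λ) ⇒ μ − λ = 1/W = 1/0.435 = 2.2989
μ = λ + 1/W = 6.04 + 2.2989 = 8.3389 per hr

Final: 8.3389 /hr


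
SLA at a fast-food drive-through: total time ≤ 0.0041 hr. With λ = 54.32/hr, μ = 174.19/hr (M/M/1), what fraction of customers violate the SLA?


W ~ Exponential(μ−λ) for M/M/1.
μ − λ = 174.19 − 54.32 = 119.8700
P(W > t) = e^{−(μ−λ)t} = e^{−0.4915} = 0.611728

Final: 0.611728


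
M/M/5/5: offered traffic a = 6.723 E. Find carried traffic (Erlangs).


B(5,6.723) = 0.407974 (Erlang-B)
Carried load = a(1 − B) = 6.723·(1 − 0.407974) = 6.723·0.592026 = 3.9802 E

Final: 3.9802 Erlangs


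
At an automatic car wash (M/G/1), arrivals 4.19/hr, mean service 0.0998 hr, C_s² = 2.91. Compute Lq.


ρ = λ·E[S] = 4.19·0.0998 = 0.4182
Lq = ρ²(1+C_s²)/(2(1−ρ)) = 0.1749·(1+2.91)/(2·0.5818)
= 0.1749·3.9100/1.1637 = 0.58754

Final: 0.58754


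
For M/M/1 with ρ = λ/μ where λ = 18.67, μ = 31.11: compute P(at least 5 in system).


ρ = 18.67/31.11 = 0.6001
P(N ≥ n) = ρ^n = 0.6001^5 = 0.077843

Final: 0.077843


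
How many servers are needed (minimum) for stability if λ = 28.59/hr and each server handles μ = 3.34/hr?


Stability requires cμ > λ ⇔ c > λ/μ.
λ/μ = 28.59/3.34 = 8.5599
Minimum integer c = ⌊8.5599⌋ + 1 = 9
Check: 9·3.34 = 30.06 > 28.59, while 8·3.34 = 26.72 ≤ 28.59

Final: 9 servers


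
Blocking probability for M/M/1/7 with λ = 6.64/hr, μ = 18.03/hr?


ρ = λ/μ = 6.64/18.03 = 0.3683
P_K = (1−ρ)ρ^K/(1−ρ^(K+1)) = (0.6317·0.0009188)/(1 − 0.0003384)
= 0.0005804/0.999662 = 0.0005806

Final: 0.0005806


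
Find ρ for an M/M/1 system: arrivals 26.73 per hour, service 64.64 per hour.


ρ = λ/μ = 26.73/64.64 = 0.4135

Final: 0.4135


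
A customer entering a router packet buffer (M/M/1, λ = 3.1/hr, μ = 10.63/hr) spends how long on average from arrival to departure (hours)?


W = 1/(μ−λ) = 1/(10.63 − 3.1) = 1/7.53 = 0.1328 hr

Final: 0.1328 hr


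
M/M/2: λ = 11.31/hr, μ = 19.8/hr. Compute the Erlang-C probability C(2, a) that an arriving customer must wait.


a = λ/μ = 0.5712; ρ = a/2 = 0.2856
P₀ = 0.555687 (from M/M/c formula)
C(c,a) = [a^c/(c!(1−ρ))]·P₀ = [0.32628/(2·0.7144)]·0.555687
= 0.22836·0.555687 = 0.126899

Final: 0.126899


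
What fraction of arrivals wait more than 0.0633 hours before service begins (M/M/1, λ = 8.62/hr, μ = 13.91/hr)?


ρ = 8.62/13.91 = 0.6197
P(Wq > t) = ρ·e^{−(μ−λ)t} = 0.6197·e^{−0.3349}
= 0.6197·0.715440 = 0.443357

Final: 0.443357


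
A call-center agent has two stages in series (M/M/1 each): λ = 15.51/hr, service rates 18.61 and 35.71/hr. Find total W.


Each node sees arrival rate λ = 15.51/hr (tandem ⇒ throughput preserved).
W₁ = 1/(μ₁−λ) = 1/(18.61−15.51) = 0.32258 hr
W₂ = 1/(μ₂−λ) = 1/(35.71−15.51) = 0.04950 hr
W_total = W₁ + W₂ = 0.32258 + 0.04950 = 0.37209 hr

Final: 0.37209 hr


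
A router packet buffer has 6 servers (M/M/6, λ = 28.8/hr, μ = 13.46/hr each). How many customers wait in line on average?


a = λ/μ = 2.1397; ρ = a/6 = 0.3566
P₀ = 0.117431
Lq = P₀·a^c·ρ / (c!·(1−ρ)²) = 0.117431·95.95875·0.3566/(720·0.41395)
= 0.01348

Final: 0.01348


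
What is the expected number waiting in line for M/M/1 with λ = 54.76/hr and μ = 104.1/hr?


ρ = 54.76/104.1 = 0.5260
Lq = ρ²/(1−ρ) = 0.2767/0.4740 = 0.5838

Final: 0.5838


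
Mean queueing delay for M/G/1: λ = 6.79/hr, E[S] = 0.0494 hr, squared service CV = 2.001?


ρ = λ·E[S] = 6.79·0.0494 = 0.3354
E[S²] = E[S]²(1+C_s²) = 0.0494²·(1+2.001) = 0.007324
Wq = λ·E[S²]/(2(1−ρ)) = 6.79·0.007324/(2·0.6646) = 0.03741 hr

Final: 0.03741 hr


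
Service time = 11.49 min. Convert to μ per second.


μ = 1/(service time) in consistent units.
1 second = 0.0166667 min, so μ = 0.0166667/11.49 = 0.001451 per second

Final: 0.001451 /sec


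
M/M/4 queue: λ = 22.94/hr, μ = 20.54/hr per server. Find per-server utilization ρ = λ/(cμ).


ρ = λ/(cμ) = 22.94/(4·20.54) = 22.94/82.16 = 0.2792

Final: 0.2792


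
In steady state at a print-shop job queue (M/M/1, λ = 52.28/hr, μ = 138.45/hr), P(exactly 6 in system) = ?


ρ = 52.28/138.45 = 0.3776
P_n = (1−ρ)·ρ^n = (1 − 0.3776)·0.3776^6 = 0.6224·0.002899 = 0.001804

Final: 0.001804


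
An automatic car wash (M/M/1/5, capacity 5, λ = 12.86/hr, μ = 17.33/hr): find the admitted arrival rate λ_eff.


ρ = 0.7421; P_K = (1−ρ)ρ^5/(1−ρ^6) = 0.069673
λ_eff = λ(1 − P_K) = 12.86·(1 − 0.069673) = 12.86·0.930327 = 11.9640 /hr

Final: 11.9640 /hr


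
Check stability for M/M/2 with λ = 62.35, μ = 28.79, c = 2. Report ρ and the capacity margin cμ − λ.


Total capacity cμ = 2·28.79 = 57.58/hr
ρ = λ/(cμ) = 62.35/57.58 = 1.0828
Stable ⇔ ρ < 1: NO
Spare capacity = cμ − λ = 57.58 − 62.35 = -4.77/hr

Final: ρ = 1.0828; unstable; margin = -4.77/hr


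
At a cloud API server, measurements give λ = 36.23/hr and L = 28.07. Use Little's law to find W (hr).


W = L/λ = 28.07/36.23 = 0.7748 hr

Final: 0.7748 hr


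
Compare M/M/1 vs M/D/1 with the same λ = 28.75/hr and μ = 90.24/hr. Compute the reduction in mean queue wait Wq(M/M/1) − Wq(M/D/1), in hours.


ρ = 28.75/90.24 = 0.3186
Wq(M/M/1) = ρ/(μ−λ) = 0.3186/61.49 = 0.005181 hr
Wq(M/D/1) = ρ/(2(μ−λ)) = 0.002591 hr
Savings = 0.005181 − 0.002591 = 0.002591 hr

Final: 0.002591 hr


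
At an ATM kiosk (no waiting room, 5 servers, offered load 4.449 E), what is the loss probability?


B(c,a) = (a^c/c!) / Σ_{k=0}^{c} a^k/k!
a^5/5! = 14.525490
Σ terms (k=0..5): 1.00000 + 4.44900 + 9.89680 + 14.67696 + 16.32444 + 14.52549 = 60.872689
B = 14.525490/60.872689 = 0.238621

Final: 0.238621


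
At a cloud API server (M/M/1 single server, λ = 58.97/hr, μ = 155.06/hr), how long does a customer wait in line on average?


ρ = 58.97/155.06 = 0.3803
Wq = ρ/(μ−λ) = 0.3803/(155.06 − 58.97) = 0.3803/96.09 = 0.003958 hr

Final: 0.003958 hr


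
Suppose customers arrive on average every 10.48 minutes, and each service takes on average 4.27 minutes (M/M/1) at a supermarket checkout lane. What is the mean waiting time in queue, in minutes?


λ = 60/10.48 = 5.7252 /hr
μ = 60/4.27 = 14.0515 /hr
ρ = λ/μ = 5.7252/14.0515 = 0.4074
Wq = ρ/(μ−λ) = 0.4074/(14.0515−5.7252) = 0.04893 hr
In minutes: 0.04893·60 = 2.936 min

Final: 2.936 min


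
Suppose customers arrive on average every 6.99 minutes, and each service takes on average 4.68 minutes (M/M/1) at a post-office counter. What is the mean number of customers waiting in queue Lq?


λ = 60/6.99 = 8.5837 /hr
μ = 60/4.68 = 12.8205 /hr
ρ = λ/μ = 8.5837/12.8205 = 0.6695
Lq = ρ²/(1−ρ) = 0.4483/0.3305 = 1.3564

Final: 1.3564


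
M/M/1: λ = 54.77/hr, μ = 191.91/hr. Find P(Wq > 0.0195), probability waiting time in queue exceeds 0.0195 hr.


ρ = 54.77/191.91 = 0.2854
P(Wq > t) = ρ·e^{−(μ−λ)t} = 0.2854·e^{−2.6742}
= 0.2854·0.068960 = 0.019681

Final: 0.019681


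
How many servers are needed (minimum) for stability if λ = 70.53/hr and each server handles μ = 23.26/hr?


Stability requires cμ > λ ⇔ c > λ/μ.
λ/μ = 70.53/23.26 = 3.0322
Minimum integer c = ⌊3.0322⌋ + 1 = 4
Check: 4·23.26 = 93.04 > 70.53, while 3·23.26 = 69.78 ≤ 70.53

Final: 4 servers


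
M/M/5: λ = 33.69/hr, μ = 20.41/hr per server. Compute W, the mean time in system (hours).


a = 1.6507; ρ = 0.3301; P₀ = 0.191411
Lq = P₀·a^c·ρ/(c!(1−ρ)²) = 0.01438
Wq = Lq/λ = 0.01438/33.69 = 0.0004269 hr
W = Wq + 1/μ = 0.0004269 + 0.04900 = 0.04942 hr

Final: 0.04942 hr


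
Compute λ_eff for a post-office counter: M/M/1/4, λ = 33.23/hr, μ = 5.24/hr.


ρ = 6.3416; P_K = (1−ρ)ρ^4/(1−ρ^5) = 0.842393
λ_eff = λ(1 − P_K) = 33.23·(1 − 0.842393) = 33.23·0.157607 = 5.2373 /hr

Final: 5.2373 /hr


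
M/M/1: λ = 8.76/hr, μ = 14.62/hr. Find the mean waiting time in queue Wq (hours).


ρ = 8.76/14.62 = 0.5992
Wq = ρ/(μ−λ) = 0.5992/(14.62 − 8.76) = 0.5992/5.86 = 0.1022 hr

Final: 0.1022 hr


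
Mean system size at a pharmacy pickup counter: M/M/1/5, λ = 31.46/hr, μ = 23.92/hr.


ρ = 31.46/23.92 = 1.3152
L = ρ[1 − (K+1)ρ^K + Kρ^(K+1)] / [(1−ρ)(1−ρ^(K+1))]
Numerator: 1.3152·(1 − 6·3.935389 + 5·5.175893) = 4.296982
Denominator: (-0.3152)·(-4.175893) = 1.316314
L = 4.296982/1.316314 = 3.2644

Final: 3.2644


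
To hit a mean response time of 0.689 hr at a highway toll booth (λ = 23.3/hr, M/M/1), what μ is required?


W = 1/(μ−λ) ⇒ μ − λ = 1/W = 1/0.689 = 1.4514
μ = λ + 1/W = 23.3 + 1.4514 = 24.7514 per hr

Final: 24.7514 /hr


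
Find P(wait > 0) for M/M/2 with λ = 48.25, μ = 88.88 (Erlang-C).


a = λ/μ = 0.5429; ρ = a/2 = 0.2714
P₀ = 0.573028 (from M/M/c formula)
C(c,a) = [a^c/(c!(1−ρ))]·P₀ = [0.29470/(2·0.7286)]·0.573028
= 0.20225·0.573028 = 0.115895

Final: 0.115895


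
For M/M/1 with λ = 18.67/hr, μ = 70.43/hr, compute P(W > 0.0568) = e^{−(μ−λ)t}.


W ~ Exponential(μ−λ) for M/M/1.
μ − λ = 70.43 − 18.67 = 51.7600
P(W > t) = e^{−(μ−λ)t} = e^{−2.9400} = 0.052867

Final: 0.052867


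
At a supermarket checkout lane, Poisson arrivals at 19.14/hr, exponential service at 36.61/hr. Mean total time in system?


W = 1/(μ−λ) = 1/(36.61 − 19.14) = 1/17.47 = 0.05724 hr

Final: 0.05724 hr


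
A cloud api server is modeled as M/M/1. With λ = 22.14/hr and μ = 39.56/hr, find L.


ρ = λ/μ = 22.14/39.56 = 0.5597
L = ρ/(1−ρ) = 0.5597/(1 − 0.5597) = 0.5597/0.4403 = 1.2710

Final: 1.2710


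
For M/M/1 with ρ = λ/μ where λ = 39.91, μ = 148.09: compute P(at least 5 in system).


ρ = 39.91/148.09 = 0.2695
P(N ≥ n) = ρ^n = 0.2695^5 = 0.001422

Final: 0.001422


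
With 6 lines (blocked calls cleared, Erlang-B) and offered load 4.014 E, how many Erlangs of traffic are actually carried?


B(6,4.014) = 0.118176 (Erlang-B)
Carried load = a(1 − B) = 4.014·(1 − 0.118176) = 4.014·0.881824 = 3.5396 E

Final: 3.5396 Erlangs


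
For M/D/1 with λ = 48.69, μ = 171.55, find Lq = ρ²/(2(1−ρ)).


ρ = 48.69/171.55 = 0.2838
M/D/1: Lq = ρ²/(2(1−ρ)) = 0.08056/(2·0.7162) = 0.05624

Final: 0.05624


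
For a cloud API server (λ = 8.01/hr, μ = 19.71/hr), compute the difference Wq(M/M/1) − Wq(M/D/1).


ρ = 8.01/19.71 = 0.4064
Wq(M/M/1) = ρ/(μ−λ) = 0.4064/11.70 = 0.03473 hr
Wq(M/D/1) = ρ/(2(μ−λ)) = 0.01737 hr
Savings = 0.03473 − 0.01737 = 0.01737 hr

Final: 0.01737 hr


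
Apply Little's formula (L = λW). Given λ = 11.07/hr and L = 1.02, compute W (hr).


W = L/λ = 1.02/11.07 = 0.09214 hr

Final: 0.09214 hr


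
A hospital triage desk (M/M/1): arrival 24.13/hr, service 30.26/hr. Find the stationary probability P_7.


ρ = 24.13/30.26 = 0.7974
P_n = (1−ρ)·ρ^n = (1 − 0.7974)·0.7974^7 = 0.2026·0.205031 = 0.041535

Final: 0.041535


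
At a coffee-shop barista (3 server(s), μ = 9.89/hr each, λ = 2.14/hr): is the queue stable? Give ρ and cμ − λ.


Total capacity cμ = 3·9.89 = 29.67/hr
ρ = λ/(cμ) = 2.14/29.67 = 0.07213
Stable ⇔ ρ < 1: YES
Spare capacity = cμ − λ = 29.67 − 2.14 = 27.53/hr

Final: ρ = 0.07213; stable; margin = 27.53/hr


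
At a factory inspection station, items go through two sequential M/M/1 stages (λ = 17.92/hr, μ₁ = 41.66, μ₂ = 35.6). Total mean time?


Each node sees arrival rate λ = 17.92/hr (tandem ⇒ throughput preserved).
W₁ = 1/(μ₁−λ) = 1/(41.66−17.92) = 0.04212 hr
W₂ = 1/(μ₂−λ) = 1/(35.6−17.92) = 0.05656 hr
W_total = W₁ + W₂ = 0.04212 + 0.05656 = 0.09868 hr

Final: 0.09868 hr


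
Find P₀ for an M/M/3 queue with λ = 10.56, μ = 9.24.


a = λ/μ = 10.56/9.24 = 1.1429; ρ = a/c = 0.3810
Σ_{k=0}^{2} a^k/k! (terms k=0..2) = 1.00000 + 1.14286 + 0.65306 = 2.79592
Tail: a^3/(3!(1−ρ)) = 1.49271/(6·0.6190) = 0.40188
P₀ = 1/(2.79592 + 0.40188) = 1/3.19780 = 0.312715

Final: 0.312715


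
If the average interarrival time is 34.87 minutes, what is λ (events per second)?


λ = 1/(interarrival time) in consistent units.
1 second = 0.0166667 min, so λ = 0.0166667/34.87 = 0.0004780 per second

Final: 0.0004780 /sec


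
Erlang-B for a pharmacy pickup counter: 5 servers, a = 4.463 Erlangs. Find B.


B(c,a) = (a^c/c!) / Σ_{k=0}^{c} a^k/k!
a^5/5! = 14.755475
Σ terms (k=0..5): 1.00000 + 4.46300 + 9.95918 + 14.81595 + 16.53089 + 14.75547 = 61.524499
B = 14.755475/61.524499 = 0.239831

Final: 0.239831


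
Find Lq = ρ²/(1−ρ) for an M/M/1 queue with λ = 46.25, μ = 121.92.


ρ = 46.25/121.92 = 0.3793
Lq = ρ²/(1−ρ) = 0.1439/0.6207 = 0.2319

Final: 0.2319


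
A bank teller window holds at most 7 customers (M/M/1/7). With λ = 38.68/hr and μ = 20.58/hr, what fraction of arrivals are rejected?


ρ = λ/μ = 38.68/20.58 = 1.8795
P_K = (1−ρ)ρ^K/(1−ρ^(K+1)) = (-0.8795·82.849075)/(1 − 155.714394)
= -72.865319/-154.714394 = 0.470967

Final: 0.470967


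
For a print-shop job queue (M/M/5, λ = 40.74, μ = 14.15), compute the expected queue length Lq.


a = λ/μ = 2.8792; ρ = a/5 = 0.5758
P₀ = 0.053328
Lq = P₀·a^c·ρ / (c!·(1−ρ)²) = 0.053328·197.84402·0.5758/(120·0.17992)
= 0.28139

Final: 0.28139


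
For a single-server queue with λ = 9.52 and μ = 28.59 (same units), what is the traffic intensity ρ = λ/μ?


ρ = λ/μ = 9.52/28.59 = 0.3330

Final: 0.3330


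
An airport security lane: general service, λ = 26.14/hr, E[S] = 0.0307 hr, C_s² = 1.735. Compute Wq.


ρ = λ·E[S] = 26.14·0.0307 = 0.8025
E[S²] = E[S]²(1+C_s²) = 0.0307²·(1+1.735) = 0.002578
Wq = λ·E[S²]/(2(1−ρ)) = 26.14·0.002578/(2·0.1975) = 0.17058 hr

Final: 0.17058 hr


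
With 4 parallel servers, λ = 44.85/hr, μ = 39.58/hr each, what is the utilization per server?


ρ = λ/(cμ) = 44.85/(4·39.58) = 44.85/158.32 = 0.2833

Final: 0.2833


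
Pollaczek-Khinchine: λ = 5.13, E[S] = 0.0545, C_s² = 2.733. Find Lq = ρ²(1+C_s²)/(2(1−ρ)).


ρ = λ·E[S] = 5.13·0.0545 = 0.2796
Lq = ρ²(1+C_s²)/(2(1−ρ)) = 0.07817·(1+2.733)/(2·0.7204)
= 0.07817·3.7330/1.4408 = 0.20252

Final: 0.20252


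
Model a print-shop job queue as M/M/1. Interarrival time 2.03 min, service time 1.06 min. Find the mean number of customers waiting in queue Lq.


λ = 60/2.03 = 29.5567 /hr
μ = 60/1.06 = 56.6038 /hr
ρ = λ/μ = 29.5567/56.6038 = 0.5222
Lq = ρ²/(1−ρ) = 0.2727/0.4778 = 0.5706

Final: 0.5706


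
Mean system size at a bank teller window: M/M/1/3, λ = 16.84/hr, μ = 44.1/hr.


ρ = 16.84/44.1 = 0.3819
L = ρ[1 − (K+1)ρ^K + Kρ^(K+1)] / [(1−ρ)(1−ρ^(K+1))]
Numerator: 0.3819·(1 − 4·0.055681 + 3·0.021262) = 0.321167
Denominator: (0.6181)·(0.978738) = 0.604997
L = 0.321167/0.604997 = 0.5309

Final: 0.5309


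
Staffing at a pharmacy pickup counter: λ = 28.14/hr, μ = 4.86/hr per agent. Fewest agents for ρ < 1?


Stability requires cμ > λ ⇔ c > λ/μ.
λ/μ = 28.14/4.86 = 5.7901
Minimum integer c = ⌊5.7901⌋ + 1 = 6
Check: 6·4.86 = 29.16 > 28.14, while 5·4.86 = 24.30 ≤ 28.14

Final: 6 servers


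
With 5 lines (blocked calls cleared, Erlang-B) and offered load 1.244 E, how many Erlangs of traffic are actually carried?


B(5,1.244) = 0.007169 (Erlang-B)
Carried load = a(1 − B) = 1.244·(1 − 0.007169) = 1.244·0.992831 = 1.2351 E

Final: 1.2351 Erlangs


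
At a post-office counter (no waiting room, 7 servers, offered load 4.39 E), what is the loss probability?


B(c,a) = (a^c/c!) / Σ_{k=0}^{c} a^k/k!
a^7/7! = 6.234780
Σ terms (k=0..7): 1.00000 + 4.39000 + 9.63605 + 14.10075 + 15.47558 + 13.58756 + 9.94156 + 6.23478 = 74.366278
B = 6.234780/74.366278 = 0.083839

Final: 0.083839


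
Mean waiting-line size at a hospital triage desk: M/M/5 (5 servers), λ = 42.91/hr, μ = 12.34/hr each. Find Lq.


a = λ/μ = 3.4773; ρ = a/5 = 0.6955
P₀ = 0.026642
Lq = P₀·a^c·ρ / (c!·(1−ρ)²) = 0.026642·508.41315·0.6955/(120·0.09274)
= 0.84642

Final: 0.84642


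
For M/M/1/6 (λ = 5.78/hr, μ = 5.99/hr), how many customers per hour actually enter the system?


ρ = 0.9649; P_K = (1−ρ)ρ^6/(1−ρ^7) = 0.128026
λ_eff = λ(1 − P_K) = 5.78·(1 − 0.128026) = 5.78·0.871974 = 5.0400 /hr

Final: 5.0400 /hr


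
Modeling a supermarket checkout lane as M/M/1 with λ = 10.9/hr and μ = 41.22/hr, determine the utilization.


ρ = λ/μ = 10.9/41.22 = 0.2644

Final: 0.2644


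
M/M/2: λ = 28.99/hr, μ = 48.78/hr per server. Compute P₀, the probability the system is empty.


a = λ/μ = 28.99/48.78 = 0.5943; ρ = a/c = 0.2972
Σ_{k=0}^{1} a^k/k! (terms k=0..1) = 1.00000 + 0.59430 = 1.59430
Tail: a^2/(2!(1−ρ)) = 0.35319/(2·0.7028) = 0.25126
P₀ = 1/(1.59430 + 0.25126) = 1/1.84556 = 0.541841

Final: 0.541841


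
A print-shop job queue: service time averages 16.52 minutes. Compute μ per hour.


μ = 1/(service time) in consistent units.
1 hour = 60 min, so μ = 60/16.52 = 3.6320 per hour

Final: 3.6320 /hr


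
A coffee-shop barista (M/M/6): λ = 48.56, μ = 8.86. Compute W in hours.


a = 5.4808; ρ = 0.9135; P₀ = 0.001777
Lq = P₀·a^c·ρ/(c!(1−ρ)²) = 8.16037
Wq = Lq/λ = 8.16037/48.56 = 0.16805 hr
W = Wq + 1/μ = 0.16805 + 0.11287 = 0.28091 hr

Final: 0.28091 hr


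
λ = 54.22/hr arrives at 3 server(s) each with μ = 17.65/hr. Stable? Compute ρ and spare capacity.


Total capacity cμ = 3·17.65 = 52.95/hr
ρ = λ/(cμ) = 54.22/52.95 = 1.0240
Stable ⇔ ρ < 1: NO
Spare capacity = cμ − λ = 52.95 − 54.22 = -1.27/hr

Final: ρ = 1.0240; unstable; margin = -1.27/hr


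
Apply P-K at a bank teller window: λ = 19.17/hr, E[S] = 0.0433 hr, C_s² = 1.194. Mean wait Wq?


ρ = λ·E[S] = 19.17·0.0433 = 0.8301
E[S²] = E[S]²(1+C_s²) = 0.0433²·(1+1.194) = 0.004114
Wq = λ·E[S²]/(2(1−ρ)) = 19.17·0.004114/(2·0.1699) = 0.23201 hr

Final: 0.23201 hr


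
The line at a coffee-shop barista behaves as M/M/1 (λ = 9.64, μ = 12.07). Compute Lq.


ρ = 9.64/12.07 = 0.7987
Lq = ρ²/(1−ρ) = 0.6379/0.2013 = 3.1684

Final: 3.1684


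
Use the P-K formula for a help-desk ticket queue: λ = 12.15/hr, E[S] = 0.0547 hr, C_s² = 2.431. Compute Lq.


ρ = λ·E[S] = 12.15·0.0547 = 0.6646
Lq = ρ²(1+C_s²)/(2(1−ρ)) = 0.4417·(1+2.431)/(2·0.3354)
= 0.4417·3.4310/0.6708 = 2.25923

Final: 2.25923


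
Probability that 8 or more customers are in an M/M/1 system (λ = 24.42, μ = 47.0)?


ρ = 24.42/47.0 = 0.5196
P(N ≥ n) = ρ^n = 0.5196^8 = 0.005311

Final: 0.005311


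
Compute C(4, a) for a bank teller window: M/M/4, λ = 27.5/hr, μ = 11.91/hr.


a = λ/μ = 2.3090; ρ = a/4 = 0.5772
P₀ = 0.092355 (from M/M/c formula)
C(c,a) = [a^c/(c!(1−ρ))]·P₀ = [28.42390/(24·0.4228)]·0.092355
= 2.80146·0.092355 = 0.258728

Final: 0.258728


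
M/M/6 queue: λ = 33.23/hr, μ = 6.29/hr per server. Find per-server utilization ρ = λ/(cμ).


ρ = λ/(cμ) = 33.23/(6·6.29) = 33.23/37.74 = 0.8805

Final: 0.8805


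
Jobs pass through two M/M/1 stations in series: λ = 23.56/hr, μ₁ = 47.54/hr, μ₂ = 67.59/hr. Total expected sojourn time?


Each node sees arrival rate λ = 23.56/hr (tandem ⇒ throughput preserved).
W₁ = 1/(μ₁−λ) = 1/(47.54−23.56) = 0.04170 hr
W₂ = 1/(μ₂−λ) = 1/(67.59−23.56) = 0.02271 hr
W_total = W₁ + W₂ = 0.04170 + 0.02271 = 0.06441 hr

Final: 0.06441 hr


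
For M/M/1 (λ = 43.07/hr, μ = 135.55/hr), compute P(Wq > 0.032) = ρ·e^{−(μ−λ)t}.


ρ = 43.07/135.55 = 0.3177
P(Wq > t) = ρ·e^{−(μ−λ)t} = 0.3177·e^{−2.9594}
= 0.3177·0.051852 = 0.016476

Final: 0.016476


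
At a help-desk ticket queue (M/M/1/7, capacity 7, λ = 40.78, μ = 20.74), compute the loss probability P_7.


ρ = λ/μ = 40.78/20.74 = 1.9662
P_K = (1−ρ)ρ^K/(1−ρ^(K+1)) = (-0.9662·113.623794)/(1 − 223.412648)
= -109.788854/-222.412648 = 0.493627

Final: 0.493627


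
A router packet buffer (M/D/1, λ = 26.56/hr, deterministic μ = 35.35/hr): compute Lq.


ρ = 26.56/35.35 = 0.7513
M/D/1: Lq = ρ²/(2(1−ρ)) = 0.5645/(2·0.2487) = 1.13514

Final: 1.13514


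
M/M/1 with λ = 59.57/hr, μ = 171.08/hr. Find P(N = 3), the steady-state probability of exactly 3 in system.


ρ = 59.57/171.08 = 0.3482
P_n = (1−ρ)·ρ^n = (1 − 0.3482)·0.3482^3 = 0.6518·0.042217 = 0.027517

Final: 0.027517


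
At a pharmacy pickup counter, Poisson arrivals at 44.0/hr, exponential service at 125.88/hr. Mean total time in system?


W = 1/(μ−λ) = 1/(125.88 − 44.0) = 1/81.88 = 0.01221 hr

Final: 0.01221 hr


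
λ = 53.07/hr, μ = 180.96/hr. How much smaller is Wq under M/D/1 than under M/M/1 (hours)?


ρ = 53.07/180.96 = 0.2933
Wq(M/M/1) = ρ/(μ−λ) = 0.2933/127.89 = 0.002293 hr
Wq(M/D/1) = ρ/(2(μ−λ)) = 0.001147 hr
Savings = 0.002293 − 0.001147 = 0.001147 hr

Final: 0.001147 hr


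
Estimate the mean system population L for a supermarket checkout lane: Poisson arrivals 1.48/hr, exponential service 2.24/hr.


ρ = λ/μ = 1.48/2.24 = 0.6607
L = ρ/(1−ρ) = 0.6607/(1 − 0.6607) = 0.6607/0.3393 = 1.9474

Final: 1.9474


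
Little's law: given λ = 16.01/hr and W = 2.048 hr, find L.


L = λW = 16.01·2.048 = 32.7885

Final: 32.7885


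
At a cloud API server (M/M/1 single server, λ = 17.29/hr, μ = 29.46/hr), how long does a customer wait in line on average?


ρ = 17.29/29.46 = 0.5869
Wq = ρ/(μ−λ) = 0.5869/(29.46 − 17.29) = 0.5869/12.17 = 0.04822 hr

Final: 0.04822 hr


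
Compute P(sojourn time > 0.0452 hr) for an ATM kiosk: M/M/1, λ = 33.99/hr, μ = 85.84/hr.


W ~ Exponential(μ−λ) for M/M/1.
μ − λ = 85.84 − 33.99 = 51.8500
P(W > t) = e^{−(μ−λ)t} = e^{−2.3436} = 0.095980

Final: 0.095980


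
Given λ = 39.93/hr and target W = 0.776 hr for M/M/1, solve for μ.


W = 1/(μ−λ) ⇒ μ − λ = 1/W = 1/0.776 = 1.2887
μ = λ + 1/W = 39.93 + 1.2887 = 41.2187 per hr

Final: 41.2187 /hr


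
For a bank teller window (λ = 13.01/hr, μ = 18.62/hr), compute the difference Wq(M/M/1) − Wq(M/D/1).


ρ = 13.01/18.62 = 0.6987
Wq(M/M/1) = ρ/(μ−λ) = 0.6987/5.61 = 0.12455 hr
Wq(M/D/1) = ρ/(2(μ−λ)) = 0.06227 hr
Savings = 0.12455 − 0.06227 = 0.06227 hr

Final: 0.06227 hr


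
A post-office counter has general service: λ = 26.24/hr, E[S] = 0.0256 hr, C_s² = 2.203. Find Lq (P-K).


ρ = λ·E[S] = 26.24·0.0256 = 0.6717
Lq = ρ²(1+C_s²)/(2(1−ρ)) = 0.4512·(1+2.203)/(2·0.3283)
= 0.4512·3.2030/0.6565 = 2.20152

Final: 2.20152


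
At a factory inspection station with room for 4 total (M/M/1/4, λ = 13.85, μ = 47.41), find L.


ρ = 13.85/47.41 = 0.2921
L = ρ[1 − (K+1)ρ^K + Kρ^(K+1)] / [(1−ρ)(1−ρ^(K+1))]
Numerator: 0.2921·(1 − 5·0.007283 + 4·0.002128) = 0.283980
Denominator: (0.7079)·(0.997872) = 0.706361
L = 0.283980/0.706361 = 0.4020

Final: 0.4020


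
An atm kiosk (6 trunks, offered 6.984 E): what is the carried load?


B(6,6.984) = 0.330330 (Erlang-B)
Carried load = a(1 − B) = 6.984·(1 − 0.330330) = 6.984·0.669670 = 4.6770 E

Final: 4.6770 Erlangs


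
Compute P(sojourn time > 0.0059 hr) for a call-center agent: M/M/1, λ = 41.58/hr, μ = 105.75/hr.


W ~ Exponential(μ−λ) for M/M/1.
μ − λ = 105.75 − 41.58 = 64.1700
P(W > t) = e^{−(μ−λ)t} = e^{−0.3786} = 0.684817

Final: 0.684817


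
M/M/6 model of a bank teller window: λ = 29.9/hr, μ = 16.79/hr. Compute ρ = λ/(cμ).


ρ = λ/(cμ) = 29.9/(6·16.79) = 29.9/100.74 = 0.2968

Final: 0.2968


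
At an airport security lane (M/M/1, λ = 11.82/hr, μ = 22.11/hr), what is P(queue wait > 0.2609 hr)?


ρ = 11.82/22.11 = 0.5346
P(Wq > t) = ρ·e^{−(μ−λ)t} = 0.5346·e^{−2.6847}
= 0.5346·0.068244 = 0.036483

Final: 0.036483


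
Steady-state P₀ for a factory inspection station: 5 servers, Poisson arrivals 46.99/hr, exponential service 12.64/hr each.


a = λ/μ = 46.99/12.64 = 3.7176; ρ = a/c = 0.7435
Σ_{k=0}^{4} a^k/k! (terms k=0..4) = 1.00000 + 3.71756 + 6.91014 + 8.56296 + 7.95834 = 28.14900
Tail: a^5/(5!(1−ρ)) = 710.05478/(120·0.2565) = 23.06984
P₀ = 1/(28.14900 + 23.06984) = 1/51.21884 = 0.019524

Final: 0.019524


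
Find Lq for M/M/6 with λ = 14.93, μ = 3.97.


a = λ/μ = 3.7607; ρ = a/6 = 0.6268
P₀ = 0.021821
Lq = P₀·a^c·ρ / (c!·(1−ρ)²) = 0.021821·2828.88834·0.6268/(720·0.13929)
= 0.38580

Final: 0.38580


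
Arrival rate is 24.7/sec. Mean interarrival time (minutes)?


Mean interarrival time = 1/λ = 1/24.7 second = 0.04049 second
In minutes: 0.04049 × 0.0166667 = 0.0006748 min

Final: 0.0006748 min


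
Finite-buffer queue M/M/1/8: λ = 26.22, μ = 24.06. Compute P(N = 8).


ρ = λ/μ = 26.22/24.06 = 1.0898
P_K = (1−ρ)ρ^K/(1−ρ^(K+1)) = (-0.08978·1.989283)/(1 − 2.167872)
= -0.178589/-1.167872 = 0.152918

Final: 0.152918


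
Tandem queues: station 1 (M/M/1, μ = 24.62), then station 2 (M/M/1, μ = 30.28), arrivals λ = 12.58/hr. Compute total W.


Each node sees arrival rate λ = 12.58/hr (tandem ⇒ throughput preserved).
W₁ = 1/(μ₁−λ) = 1/(24.62−12.58) = 0.08306 hr
W₂ = 1/(μ₂−λ) = 1/(30.28−12.58) = 0.05650 hr
W_total = W₁ + W₂ = 0.08306 + 0.05650 = 0.13955 hr

Final: 0.13955 hr


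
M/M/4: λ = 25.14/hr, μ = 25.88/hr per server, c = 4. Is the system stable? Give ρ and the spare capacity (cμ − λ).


Total capacity cμ = 4·25.88 = 103.52/hr
ρ = λ/(cμ) = 25.14/103.52 = 0.2429
Stable ⇔ ρ < 1: YES
Spare capacity = cμ − λ = 103.52 − 25.14 = 78.38/hr

Final: ρ = 0.2429; stable; margin = 78.38/hr


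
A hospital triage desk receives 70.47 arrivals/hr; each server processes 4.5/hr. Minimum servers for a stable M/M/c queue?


Stability requires cμ > λ ⇔ c > λ/μ.
λ/μ = 70.47/4.5 = 15.6600
Minimum integer c = ⌊15.6600⌋ + 1 = 16
Check: 16·4.5 = 72.00 > 70.47, while 15·4.5 = 67.50 ≤ 70.47

Final: 16 servers


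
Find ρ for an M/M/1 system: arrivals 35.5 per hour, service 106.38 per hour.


ρ = λ/μ = 35.5/106.38 = 0.3337

Final: 0.3337


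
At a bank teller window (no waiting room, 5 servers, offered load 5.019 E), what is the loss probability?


B(c,a) = (a^c/c!) / Σ_{k=0}^{c} a^k/k!
a^5/5! = 26.540233
Σ terms (k=0..5): 1.00000 + 5.01900 + 12.59518 + 21.07174 + 26.43976 + 26.54023 = 92.665913
B = 26.540233/92.665913 = 0.286408

Final: 0.286408


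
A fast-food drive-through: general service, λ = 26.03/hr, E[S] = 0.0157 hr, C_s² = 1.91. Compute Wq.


ρ = λ·E[S] = 26.03·0.0157 = 0.4087
E[S²] = E[S]²(1+C_s²) = 0.0157²·(1+1.91) = 0.0007173
Wq = λ·E[S²]/(2(1−ρ)) = 26.03·0.0007173/(2·0.5913) = 0.01579 hr

Final: 0.01579 hr


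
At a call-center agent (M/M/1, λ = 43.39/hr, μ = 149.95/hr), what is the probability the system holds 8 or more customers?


ρ = 43.39/149.95 = 0.2894
P(N ≥ n) = ρ^n = 0.2894^8 = 0.00004915

Final: 0.00004915


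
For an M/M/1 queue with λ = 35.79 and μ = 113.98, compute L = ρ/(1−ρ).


ρ = λ/μ = 35.79/113.98 = 0.3140
L = ρ/(1−ρ) = 0.3140/(1 − 0.3140) = 0.3140/0.6860 = 0.4577

Final: 0.4577


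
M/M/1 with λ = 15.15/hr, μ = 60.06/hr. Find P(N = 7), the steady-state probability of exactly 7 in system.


ρ = 15.15/60.06 = 0.2522
P_n = (1−ρ)·ρ^n = (1 − 0.2522)·0.2522^7 = 0.7478·0.00006498 = 0.00004859

Final: 0.00004859


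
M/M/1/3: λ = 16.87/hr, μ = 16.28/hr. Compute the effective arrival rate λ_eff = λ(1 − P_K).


ρ = 1.0362; P_K = (1−ρ)ρ^3/(1−ρ^4) = 0.263504
λ_eff = λ(1 − P_K) = 16.87·(1 − 0.263504) = 16.87·0.736496 = 12.4247 /hr

Final: 12.4247 /hr


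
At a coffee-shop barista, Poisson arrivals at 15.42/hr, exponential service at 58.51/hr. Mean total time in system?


W = 1/(μ−λ) = 1/(58.51 − 15.42) = 1/43.09 = 0.02321 hr

Final: 0.02321 hr


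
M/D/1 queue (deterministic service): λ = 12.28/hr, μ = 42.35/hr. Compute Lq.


ρ = 12.28/42.35 = 0.2900
M/D/1: Lq = ρ²/(2(1−ρ)) = 0.08408/(2·0.7100) = 0.05921

Final: 0.05921


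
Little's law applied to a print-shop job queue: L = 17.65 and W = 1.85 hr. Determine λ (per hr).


λ = L/W = 17.65/1.85 = 9.5405 /hr

Final: 9.5405 /hr


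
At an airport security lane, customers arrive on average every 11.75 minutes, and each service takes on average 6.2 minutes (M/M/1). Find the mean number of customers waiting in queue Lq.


λ = 60/11.75 = 5.1064 /hr
μ = 60/6.2 = 9.6774 /hr
ρ = λ/μ = 5.1064/9.6774 = 0.5277
Lq = ρ²/(1−ρ) = 0.2784/0.4723 = 0.5895

Final: 0.5895


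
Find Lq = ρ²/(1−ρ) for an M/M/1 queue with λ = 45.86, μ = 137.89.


ρ = 45.86/137.89 = 0.3326
Lq = ρ²/(1−ρ) = 0.1106/0.6674 = 0.1657

Final: 0.1657


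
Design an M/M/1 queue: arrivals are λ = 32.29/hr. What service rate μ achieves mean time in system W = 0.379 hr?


W = 1/(μ−λ) ⇒ μ − λ = 1/W = 1/0.379 = 2.6385
μ = λ + 1/W = 32.29 + 2.6385 = 34.9285 per hr

Final: 34.9285 /hr


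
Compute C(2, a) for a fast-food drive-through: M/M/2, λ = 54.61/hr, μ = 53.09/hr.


a = λ/μ = 1.0286; ρ = a/2 = 0.5143
P₀ = 0.320729 (from M/M/c formula)
C(c,a) = [a^c/(c!(1−ρ))]·P₀ = [1.05808/(2·0.4857)]·0.320729
= 1.08927·0.320729 = 0.349360

Final: 0.349360


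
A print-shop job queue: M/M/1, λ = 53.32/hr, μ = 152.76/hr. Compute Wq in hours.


ρ = 53.32/152.76 = 0.3490
Wq = ρ/(μ−λ) = 0.3490/(152.76 − 53.32) = 0.3490/99.44 = 0.003510 hr

Final: 0.003510 hr


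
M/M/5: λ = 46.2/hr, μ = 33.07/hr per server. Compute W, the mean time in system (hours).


a = 1.3970; ρ = 0.2794; P₀ = 0.247061
Lq = P₀·a^c·ρ/(c!(1−ρ)²) = 0.005895
Wq = Lq/λ = 0.005895/46.2 = 0.0001276 hr
W = Wq + 1/μ = 0.0001276 + 0.03024 = 0.03037 hr

Final: 0.03037 hr


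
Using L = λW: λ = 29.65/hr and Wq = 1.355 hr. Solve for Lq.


Lq = λWq = 29.65·1.355 = 40.1758

Final: 40.1758


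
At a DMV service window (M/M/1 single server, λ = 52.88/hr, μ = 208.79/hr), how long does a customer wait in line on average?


ρ = 52.88/208.79 = 0.2533
Wq = ρ/(μ−λ) = 0.2533/(208.79 − 52.88) = 0.2533/155.91 = 0.001624 hr

Final: 0.001624 hr


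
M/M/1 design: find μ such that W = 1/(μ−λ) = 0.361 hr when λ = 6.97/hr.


W = 1/(μ−λ) ⇒ μ − λ = 1/W = 1/0.361 = 2.7701
μ = λ + 1/W = 6.97 + 2.7701 = 9.7401 per hr

Final: 9.7401 /hr


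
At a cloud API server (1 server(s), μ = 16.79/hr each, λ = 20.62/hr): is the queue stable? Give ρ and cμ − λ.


Total capacity cμ = 1·16.79 = 16.79/hr
ρ = λ/(cμ) = 20.62/16.79 = 1.2281
Stable ⇔ ρ < 1: NO
Spare capacity = cμ − λ = 16.79 − 20.62 = -3.83/hr

Final: ρ = 1.2281; unstable; margin = -3.83/hr


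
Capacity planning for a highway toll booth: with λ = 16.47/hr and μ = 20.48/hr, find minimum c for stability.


Stability requires cμ > λ ⇔ c > λ/μ.
λ/μ = 16.47/20.48 = 0.8042
Minimum integer c = ⌊0.8042⌋ + 1 = 1
Check: 1·20.48 = 20.48 > 16.47, while 0·20.48 = 0.00 ≤ 16.47

Final: 1 servers


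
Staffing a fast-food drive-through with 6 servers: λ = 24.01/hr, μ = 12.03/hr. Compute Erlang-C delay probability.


a = λ/μ = 1.9958; ρ = a/6 = 0.3326
P₀ = 0.135700 (from M/M/c formula)
C(c,a) = [a^c/(c!(1−ρ))]·P₀ = [63.20613/(720·0.6674)]·0.135700
= 0.13154·0.135700 = 0.017850

Final: 0.017850


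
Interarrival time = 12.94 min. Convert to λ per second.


λ = 1/(interarrival time) in consistent units.
1 second = 0.0166667 min, so λ = 0.0166667/12.94 = 0.001288 per second

Final: 0.001288 /sec


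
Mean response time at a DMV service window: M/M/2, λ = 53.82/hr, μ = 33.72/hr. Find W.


a = 1.5961; ρ = 0.7980; P₀ = 0.112321
Lq = P₀·a^c·ρ/(c!(1−ρ)²) = 2.79930
Wq = Lq/λ = 2.79930/53.82 = 0.05201 hr
W = Wq + 1/μ = 0.05201 + 0.02966 = 0.08167 hr

Final: 0.08167 hr


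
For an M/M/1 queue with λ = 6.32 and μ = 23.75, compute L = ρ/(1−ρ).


ρ = λ/μ = 6.32/23.75 = 0.2661
L = ρ/(1−ρ) = 0.2661/(1 − 0.2661) = 0.2661/0.7339 = 0.3626

Final: 0.3626
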